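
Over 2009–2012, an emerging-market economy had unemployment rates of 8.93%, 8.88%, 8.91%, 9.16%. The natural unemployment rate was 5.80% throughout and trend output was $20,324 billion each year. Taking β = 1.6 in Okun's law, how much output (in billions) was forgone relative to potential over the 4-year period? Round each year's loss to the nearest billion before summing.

$4,124 billion

Year 2009: gap = -1.6 × (8.93 - 5.8) = -5.008%, loss ≈ 20324 × 5.008/100 ≈ 1018.
Year 2010: gap = -1.6 × (8.88 - 5.8) = -4.928%, loss ≈ 20324 × 4.928/100 ≈ 1002.
Year 2011: gap = -1.6 × (8.91 - 5.8) = -4.976%, loss ≈ 20324 × 4.976/100 ≈ 1011.
Year 2012: gap = -1.6 × (9.16 - 5.8) = -5.376%, loss ≈ 20324 × 5.376/100 ≈ 1093.
Total lost output = 1018 + 1002 + 1011 + 1093 = 4124 billion.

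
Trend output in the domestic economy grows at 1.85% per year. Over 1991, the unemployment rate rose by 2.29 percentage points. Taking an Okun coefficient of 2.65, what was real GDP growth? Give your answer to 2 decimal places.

-4.22%

Growth-rate Okun's law: g_Y = g_Y* - β × Δu.
g_Y = 1.85 - 2.65 × (2.29) = 1.85 - 6.0685 = -4.2185%, i.e. -4.22% to 2 d.p.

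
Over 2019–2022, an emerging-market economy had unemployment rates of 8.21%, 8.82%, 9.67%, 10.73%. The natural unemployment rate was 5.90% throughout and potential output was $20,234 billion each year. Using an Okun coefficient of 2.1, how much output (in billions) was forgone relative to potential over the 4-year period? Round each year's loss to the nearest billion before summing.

Year 2019: gap = -2.1 × (8.21 - 5.9) = -4.851%, loss ≈ 20234 × 4.851/100 ≈ 982.
Year 2020: gap = -2.1 × (8.82 - 5.9) = -6.132%, loss ≈ 20234 × 6.132/100 ≈ 1241.
Year 2021: gap = -2.1 × (9.67 - 5.9) = -7.917%, loss ≈ 20234 × 7.917/100 ≈ 1602.
Year 2022: gap = -2.1 × (10.73 - 5.9) = -10.143%, loss ≈ 20234 × 10.143/100 ≈ 2052.
Total lost output = 982 + 1241 + 1602 + 2052 = 5877 billion.

$5,877 billion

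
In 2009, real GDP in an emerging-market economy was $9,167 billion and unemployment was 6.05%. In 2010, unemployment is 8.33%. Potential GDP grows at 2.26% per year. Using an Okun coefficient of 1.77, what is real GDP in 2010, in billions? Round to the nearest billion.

Δu = 8.33 - 6.05 = 2.28 points.
Okun's law (growth form): g_Y = g_Y* - β × Δu = 2.26 - 1.77 × (2.28) = 2.26 - 4.0356 = -1.7756%.
Real GDP in the next year = 9167 × (1 - 1.7756/100) = 9167 × 0.982244 ≈ 9004 billion.

$9,004 billion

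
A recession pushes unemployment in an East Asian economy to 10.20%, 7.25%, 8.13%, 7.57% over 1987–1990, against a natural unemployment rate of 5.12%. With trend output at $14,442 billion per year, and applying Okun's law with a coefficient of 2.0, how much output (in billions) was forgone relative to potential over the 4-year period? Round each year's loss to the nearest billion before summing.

$3,659 billion

Year 1987: gap = -2.0 × (10.2 - 5.12) = -10.16%, loss ≈ 14442 × 10.16/100 ≈ 1467.
Year 1988: gap = -2.0 × (7.25 - 5.12) = -4.26%, loss ≈ 14442 × 4.26/100 ≈ 615.
Year 1989: gap = -2.0 × (8.13 - 5.12) = -6.02%, loss ≈ 14442 × 6.02/100 ≈ 869.
Year 1990: gap = -2.0 × (7.57 - 5.12) = -4.9%, loss ≈ 14442 × 4.9/100 ≈ 708.
Total lost output = 1467 + 615 + 869 + 708 = 3659 billion.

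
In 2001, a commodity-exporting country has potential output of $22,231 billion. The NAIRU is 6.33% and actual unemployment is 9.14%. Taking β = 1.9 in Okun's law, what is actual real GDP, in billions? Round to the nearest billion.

Unemployment gap = 9.14 - 6.33 = 2.81 points, so the output gap is -1.9 × 2.81 = -5.339%.
Actual GDP = 22231 × (1 - 5.339/100) = 22231 × 0.94661 ≈ 21044 billion.

$21,044 billion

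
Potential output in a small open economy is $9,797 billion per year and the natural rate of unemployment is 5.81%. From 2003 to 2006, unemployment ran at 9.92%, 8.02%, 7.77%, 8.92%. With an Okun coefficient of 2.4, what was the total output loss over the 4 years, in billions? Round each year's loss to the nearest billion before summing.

$2,678 billion

Year 2003: gap = -2.4 × (9.92 - 5.81) = -9.864%, loss ≈ 9797 × 9.864/100 ≈ 966.
Year 2004: gap = -2.4 × (8.02 - 5.81) = -5.304%, loss ≈ 9797 × 5.304/100 ≈ 520.
Year 2005: gap = -2.4 × (7.77 - 5.81) = -4.704%, loss ≈ 9797 × 4.704/100 ≈ 461.
Year 2006: gap = -2.4 × (8.92 - 5.81) = -7.464%, loss ≈ 9797 × 7.464/100 ≈ 731.
Total lost output = 966 + 520 + 461 + 731 = 2678 billion.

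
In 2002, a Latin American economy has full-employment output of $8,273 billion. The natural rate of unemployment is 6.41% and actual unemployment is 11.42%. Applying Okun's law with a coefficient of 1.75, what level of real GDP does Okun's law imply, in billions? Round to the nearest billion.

$7,548 billion

Unemployment gap = 11.42 - 6.41 = 5.01 points, so the output gap is -1.75 × 5.01 = -8.7675%.
Actual GDP = 8273 × (1 - 8.7675/100) = 8273 × 0.912325 ≈ 7548 billion.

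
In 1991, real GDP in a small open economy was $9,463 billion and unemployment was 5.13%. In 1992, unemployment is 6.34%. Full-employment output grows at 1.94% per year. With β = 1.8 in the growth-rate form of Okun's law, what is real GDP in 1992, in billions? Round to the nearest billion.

Δu = 6.34 - 5.13 = 1.21 points.
Okun's law (growth form): g_Y = g_Y* - β × Δu = 1.94 - 1.8 × (1.21) = 1.94 - 2.178 = -0.238%.
Real GDP in the next year = 9463 × (1 - 0.238/100) = 9463 × 0.99762 ≈ 9440 billion.

$9,440 billion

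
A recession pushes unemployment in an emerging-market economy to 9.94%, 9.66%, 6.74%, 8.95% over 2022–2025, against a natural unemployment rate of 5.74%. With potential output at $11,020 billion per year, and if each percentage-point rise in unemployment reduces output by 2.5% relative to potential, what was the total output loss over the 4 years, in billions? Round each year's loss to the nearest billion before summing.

$3,397 billion

Year 2022: gap = -2.5 × (9.94 - 5.74) = -10.5%, loss ≈ 11020 × 10.5/100 ≈ 1157.
Year 2023: gap = -2.5 × (9.66 - 5.74) = -9.8%, loss ≈ 11020 × 9.8/100 ≈ 1080.
Year 2024: gap = -2.5 × (6.74 - 5.74) = -2.5%, loss ≈ 11020 × 2.5/100 ≈ 276.
Year 2025: gap = -2.5 × (8.95 - 5.74) = -8.025%, loss ≈ 11020 × 8.025/100 ≈ 884.
Total lost output = 1157 + 1080 + 276 + 884 = 3397 billion.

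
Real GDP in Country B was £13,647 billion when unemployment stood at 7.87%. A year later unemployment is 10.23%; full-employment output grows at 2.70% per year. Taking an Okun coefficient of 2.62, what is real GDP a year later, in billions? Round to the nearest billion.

Δu = 10.23 - 7.87 = 2.36 points.
Okun's law (growth form): g_Y = g_Y* - β × Δu = 2.70 - 2.62 × (2.36) = 2.7 - 6.1832 = -3.4832%.
Real GDP in the next year = 13647 × (1 - 3.4832/100) = 13647 × 0.965168 ≈ 13172 billion.

£13,172 billion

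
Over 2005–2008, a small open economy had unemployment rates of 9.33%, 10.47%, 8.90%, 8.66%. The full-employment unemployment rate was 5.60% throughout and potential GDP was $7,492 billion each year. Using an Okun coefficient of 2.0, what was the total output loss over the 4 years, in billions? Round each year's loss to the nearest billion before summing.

$2,242 billion

Year 2005: gap = -2.0 × (9.33 - 5.6) = -7.46%, loss ≈ 7492 × 7.46/100 ≈ 559.
Year 2006: gap = -2.0 × (10.47 - 5.6) = -9.74%, loss ≈ 7492 × 9.74/100 ≈ 730.
Year 2007: gap = -2.0 × (8.9 - 5.6) = -6.6%, loss ≈ 7492 × 6.6/100 ≈ 494.
Year 2008: gap = -2.0 × (8.66 - 5.6) = -6.12%, loss ≈ 7492 × 6.12/100 ≈ 459.
Total lost output = 559 + 730 + 494 + 459 = 2242 billion.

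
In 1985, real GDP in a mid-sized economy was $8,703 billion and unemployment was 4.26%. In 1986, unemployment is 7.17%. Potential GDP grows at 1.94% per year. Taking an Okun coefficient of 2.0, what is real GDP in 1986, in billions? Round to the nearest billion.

Δu = 7.17 - 4.26 = 2.91 points.
Okun's law (growth form): g_Y = g_Y* - β × Δu = 1.94 - 2.0 × (2.91) = 1.94 - 5.82 = -3.88%.
Real GDP in the next year = 8703 × (1 - 3.88/100) = 8703 × 0.9612 ≈ 8365 billion.

$8,365 billion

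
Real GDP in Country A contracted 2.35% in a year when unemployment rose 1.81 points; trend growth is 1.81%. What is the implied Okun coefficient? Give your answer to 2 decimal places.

Growth form: g_Y = g_Y* - β × Δu, so β = (g_Y* - g_Y)/Δu.
β = (1.81 + 2.35)/1.81 = 4.16/1.81 = 2.30.

β ≈ 2.30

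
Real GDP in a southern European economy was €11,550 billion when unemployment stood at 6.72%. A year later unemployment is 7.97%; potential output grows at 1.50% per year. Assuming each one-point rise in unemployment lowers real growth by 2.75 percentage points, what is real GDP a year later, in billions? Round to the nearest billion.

Δu = 7.97 - 6.72 = 1.25 points.
Okun's law (growth form): g_Y = g_Y* - β × Δu = 1.50 - 2.75 × (1.25) = 1.5 - 3.4375 = -1.9375%.
Real GDP in the next year = 11550 × (1 - 1.9375/100) = 11550 × 0.980625 ≈ 11326 billion.

€11,326 billion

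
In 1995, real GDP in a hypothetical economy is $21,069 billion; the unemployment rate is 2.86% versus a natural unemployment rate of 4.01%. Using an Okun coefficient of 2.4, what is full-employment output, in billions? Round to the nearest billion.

Unemployment gap = 2.86 - 4.01 = -1.15 points, so output gap = -2.4 × (-1.15) = 2.76%.
Since Y = Y* × (1 + gap/100), Y* = 21069/1.0276 ≈ 20503 billion.

$20,503 billion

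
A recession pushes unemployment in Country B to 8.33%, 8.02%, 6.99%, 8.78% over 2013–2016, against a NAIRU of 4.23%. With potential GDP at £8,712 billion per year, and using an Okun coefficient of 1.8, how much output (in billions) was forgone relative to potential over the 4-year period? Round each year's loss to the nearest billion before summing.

£2,384 billion

Year 2013: gap = -1.8 × (8.33 - 4.23) = -7.38%, loss ≈ 8712 × 7.38/100 ≈ 643.
Year 2014: gap = -1.8 × (8.02 - 4.23) = -6.822%, loss ≈ 8712 × 6.822/100 ≈ 594.
Year 2015: gap = -1.8 × (6.99 - 4.23) = -4.968%, loss ≈ 8712 × 4.968/100 ≈ 433.
Year 2016: gap = -1.8 × (8.78 - 4.23) = -8.19%, loss ≈ 8712 × 8.19/100 ≈ 714.
Total lost output = 643 + 594 + 433 + 714 = 2384 billion.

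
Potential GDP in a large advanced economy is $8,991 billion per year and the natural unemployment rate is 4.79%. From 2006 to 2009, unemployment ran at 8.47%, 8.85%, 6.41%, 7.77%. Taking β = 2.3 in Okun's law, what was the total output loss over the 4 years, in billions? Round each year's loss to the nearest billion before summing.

$2,552 billion

Year 2006: gap = -2.3 × (8.47 - 4.79) = -8.464%, loss ≈ 8991 × 8.464/100 ≈ 761.
Year 2007: gap = -2.3 × (8.85 - 4.79) = -9.338%, loss ≈ 8991 × 9.338/100 ≈ 840.
Year 2008: gap = -2.3 × (6.41 - 4.79) = -3.726%, loss ≈ 8991 × 3.726/100 ≈ 335.
Year 2009: gap = -2.3 × (7.77 - 4.79) = -6.854%, loss ≈ 8991 × 6.854/100 ≈ 616.
Total lost output = 761 + 840 + 335 + 616 = 2552 billion.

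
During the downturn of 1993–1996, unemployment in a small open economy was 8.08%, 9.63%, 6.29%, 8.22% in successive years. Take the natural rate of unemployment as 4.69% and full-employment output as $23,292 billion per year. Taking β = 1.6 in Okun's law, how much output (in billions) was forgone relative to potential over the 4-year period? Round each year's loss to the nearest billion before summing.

Year 1993: gap = -1.6 × (8.08 - 4.69) = -5.424%, loss ≈ 23292 × 5.424/100 ≈ 1263.
Year 1994: gap = -1.6 × (9.63 - 4.69) = -7.904%, loss ≈ 23292 × 7.904/100 ≈ 1841.
Year 1995: gap = -1.6 × (6.29 - 4.69) = -2.56%, loss ≈ 23292 × 2.56/100 ≈ 596.
Year 1996: gap = -1.6 × (8.22 - 4.69) = -5.648%, loss ≈ 23292 × 5.648/100 ≈ 1316.
Total lost output = 1263 + 1841 + 596 + 1316 = 5016 billion.

$5,016 billion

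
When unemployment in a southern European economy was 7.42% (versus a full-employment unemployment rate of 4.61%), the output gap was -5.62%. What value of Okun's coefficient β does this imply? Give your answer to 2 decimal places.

Okun's law: output gap = -β × (u - u*).
-5.62 = -β × (7.42 - 4.61) = -β × 2.81, so β = 5.62/2.81 = 2.00.

β ≈ 2.00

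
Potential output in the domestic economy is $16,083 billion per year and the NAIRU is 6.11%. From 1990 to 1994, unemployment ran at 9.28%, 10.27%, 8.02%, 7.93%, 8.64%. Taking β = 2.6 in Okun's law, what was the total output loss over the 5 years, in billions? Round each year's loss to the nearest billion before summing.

Year 1990: gap = -2.6 × (9.28 - 6.11) = -8.242%, loss ≈ 16083 × 8.242/100 ≈ 1326.
Year 1991: gap = -2.6 × (10.27 - 6.11) = -10.816%, loss ≈ 16083 × 10.816/100 ≈ 1740.
Year 1992: gap = -2.6 × (8.02 - 6.11) = -4.966%, loss ≈ 16083 × 4.966/100 ≈ 799.
Year 1993: gap = -2.6 × (7.93 - 6.11) = -4.732%, loss ≈ 16083 × 4.732/100 ≈ 761.
Year 1994: gap = -2.6 × (8.64 - 6.11) = -6.578%, loss ≈ 16083 × 6.578/100 ≈ 1058.
Total lost output = 1326 + 1740 + 799 + 761 + 1058 = 5684 billion.

$5,684 billion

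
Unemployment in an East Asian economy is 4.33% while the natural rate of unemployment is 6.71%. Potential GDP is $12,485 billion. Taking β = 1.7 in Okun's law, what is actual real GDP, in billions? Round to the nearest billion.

Unemployment gap = 4.33 - 6.71 = -2.38 points, so the output gap is -1.7 × (-2.38) = 4.046%.
Actual GDP = 12485 × (1 + 4.046/100) = 12485 × 1.04046 ≈ 12990 billion.

$12,990 billion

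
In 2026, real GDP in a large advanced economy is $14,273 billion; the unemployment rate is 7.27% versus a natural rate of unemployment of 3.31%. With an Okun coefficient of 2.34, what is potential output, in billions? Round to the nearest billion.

$15,731 billion

Unemployment gap = 7.27 - 3.31 = 3.96 points, so output gap = -2.34 × 3.96 = -9.2664%.
Since Y = Y* × (1 + gap/100), Y* = 14273/0.907336 ≈ 15731 billion.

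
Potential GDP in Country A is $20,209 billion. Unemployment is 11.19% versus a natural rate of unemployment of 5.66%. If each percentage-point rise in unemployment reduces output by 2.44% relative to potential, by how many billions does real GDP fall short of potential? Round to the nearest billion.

Output gap = -2.44 × (11.19 - 5.66) = -2.44 × 5.53 = -13.4932%.
Actual GDP ≈ 20209 × 0.865068 ≈ 17482 billion, so the shortfall is 20209 - 17482 = 2727 billion.

$2,727 billion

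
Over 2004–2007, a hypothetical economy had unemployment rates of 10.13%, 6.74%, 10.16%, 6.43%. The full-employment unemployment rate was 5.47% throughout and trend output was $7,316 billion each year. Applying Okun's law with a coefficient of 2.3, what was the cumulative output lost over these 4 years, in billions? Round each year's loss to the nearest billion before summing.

$1,949 billion

Year 2004: gap = -2.3 × (10.13 - 5.47) = -10.718%, loss ≈ 7316 × 10.718/100 ≈ 784.
Year 2005: gap = -2.3 × (6.74 - 5.47) = -2.921%, loss ≈ 7316 × 2.921/100 ≈ 214.
Year 2006: gap = -2.3 × (10.16 - 5.47) = -10.787%, loss ≈ 7316 × 10.787/100 ≈ 789.
Year 2007: gap = -2.3 × (6.43 - 5.47) = -2.208%, loss ≈ 7316 × 2.208/100 ≈ 162.
Total lost output = 784 + 214 + 789 + 162 = 1949 billion.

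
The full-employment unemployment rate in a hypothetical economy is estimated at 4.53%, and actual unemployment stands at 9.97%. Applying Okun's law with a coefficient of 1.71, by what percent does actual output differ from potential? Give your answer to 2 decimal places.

-9.30%

The unemployment gap is 9.97 - 4.53 = 5.44 percentage points.
Okun's law gives an output gap of -1.71 × 5.44 = -9.3024%, i.e. 9.30% below potential.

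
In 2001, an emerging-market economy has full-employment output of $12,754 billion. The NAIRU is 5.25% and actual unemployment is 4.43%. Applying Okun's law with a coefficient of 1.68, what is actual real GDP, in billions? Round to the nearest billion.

$12,930 billion

Unemployment gap = 4.43 - 5.25 = -0.82 points, so the output gap is -1.68 × (-0.82) = 1.3776%.
Actual GDP = 12754 × (1 + 1.3776/100) = 12754 × 1.013776 ≈ 12930 billion.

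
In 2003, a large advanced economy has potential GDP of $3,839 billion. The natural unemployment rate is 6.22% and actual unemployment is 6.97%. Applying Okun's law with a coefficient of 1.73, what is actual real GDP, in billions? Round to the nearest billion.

Unemployment gap = 6.97 - 6.22 = 0.75 points, so the output gap is -1.73 × 0.75 = -1.2975%.
Actual GDP = 3839 × (1 - 1.2975/100) = 3839 × 0.987025 ≈ 3789 billion.

$3,789 billion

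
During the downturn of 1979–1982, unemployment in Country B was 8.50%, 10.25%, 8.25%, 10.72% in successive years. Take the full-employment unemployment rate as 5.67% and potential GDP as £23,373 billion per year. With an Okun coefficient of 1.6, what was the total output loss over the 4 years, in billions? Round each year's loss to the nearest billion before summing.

£5,625 billion

Year 1979: gap = -1.6 × (8.5 - 5.67) = -4.528%, loss ≈ 23373 × 4.528/100 ≈ 1058.
Year 1980: gap = -1.6 × (10.25 - 5.67) = -7.328%, loss ≈ 23373 × 7.328/100 ≈ 1713.
Year 1981: gap = -1.6 × (8.25 - 5.67) = -4.128%, loss ≈ 23373 × 4.128/100 ≈ 965.
Year 1982: gap = -1.6 × (10.72 - 5.67) = -8.08%, loss ≈ 23373 × 8.08/100 ≈ 1889.
Total lost output = 1058 + 1713 + 965 + 1889 = 5625 billion.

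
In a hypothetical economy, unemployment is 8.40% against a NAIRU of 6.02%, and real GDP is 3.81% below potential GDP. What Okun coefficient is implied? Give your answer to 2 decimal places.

β ≈ 1.60

Okun's law: output gap = -β × (u - u*).
-3.81 = -β × (8.4 - 6.02) = -β × 2.38, so β = 3.81/2.38 = 1.60.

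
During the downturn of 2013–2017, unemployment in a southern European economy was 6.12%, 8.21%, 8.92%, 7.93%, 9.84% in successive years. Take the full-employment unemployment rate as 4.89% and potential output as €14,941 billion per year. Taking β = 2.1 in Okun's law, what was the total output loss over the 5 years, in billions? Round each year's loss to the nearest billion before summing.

€5,199 billion

Year 2013: gap = -2.1 × (6.12 - 4.89) = -2.583%, loss ≈ 14941 × 2.583/100 ≈ 386.
Year 2014: gap = -2.1 × (8.21 - 4.89) = -6.972%, loss ≈ 14941 × 6.972/100 ≈ 1042.
Year 2015: gap = -2.1 × (8.92 - 4.89) = -8.463%, loss ≈ 14941 × 8.463/100 ≈ 1264.
Year 2016: gap = -2.1 × (7.93 - 4.89) = -6.384%, loss ≈ 14941 × 6.384/100 ≈ 954.
Year 2017: gap = -2.1 × (9.84 - 4.89) = -10.395%, loss ≈ 14941 × 10.395/100 ≈ 1553.
Total lost output = 386 + 1042 + 1264 + 954 + 1553 = 5199 billion.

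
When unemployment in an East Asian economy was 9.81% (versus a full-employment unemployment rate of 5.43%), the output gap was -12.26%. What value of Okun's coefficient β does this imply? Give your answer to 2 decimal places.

Okun's law: output gap = -β × (u - u*).
-12.26 = -β × (9.81 - 5.43) = -β × 4.38, so β = 12.26/4.38 = 2.80.

β ≈ 2.80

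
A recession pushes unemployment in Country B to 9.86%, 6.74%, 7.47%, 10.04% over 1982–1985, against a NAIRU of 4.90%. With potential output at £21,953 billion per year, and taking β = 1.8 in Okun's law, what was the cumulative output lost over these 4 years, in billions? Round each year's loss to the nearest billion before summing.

Year 1982: gap = -1.8 × (9.86 - 4.9) = -8.928%, loss ≈ 21953 × 8.928/100 ≈ 1960.
Year 1983: gap = -1.8 × (6.74 - 4.9) = -3.312%, loss ≈ 21953 × 3.312/100 ≈ 727.
Year 1984: gap = -1.8 × (7.47 - 4.9) = -4.626%, loss ≈ 21953 × 4.626/100 ≈ 1016.
Year 1985: gap = -1.8 × (10.04 - 4.9) = -9.252%, loss ≈ 21953 × 9.252/100 ≈ 2031.
Total lost output = 1960 + 727 + 1016 + 2031 = 5734 billion.

£5,734 billion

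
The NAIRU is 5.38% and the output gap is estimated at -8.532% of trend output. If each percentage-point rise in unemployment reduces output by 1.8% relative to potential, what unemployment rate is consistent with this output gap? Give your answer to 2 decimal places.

From Okun's law, u - u* = -(output gap)/β = -(-8.532)/1.8 = 4.74 points.
So u = 5.38 + 4.74 = 10.12%.

10.12%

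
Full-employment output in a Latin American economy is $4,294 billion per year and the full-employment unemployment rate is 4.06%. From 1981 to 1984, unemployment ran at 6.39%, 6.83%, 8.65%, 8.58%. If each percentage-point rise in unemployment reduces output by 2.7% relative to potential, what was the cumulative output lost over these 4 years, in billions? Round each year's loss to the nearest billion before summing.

$1,647 billion

Year 1981: gap = -2.7 × (6.39 - 4.06) = -6.291%, loss ≈ 4294 × 6.291/100 ≈ 270.
Year 1982: gap = -2.7 × (6.83 - 4.06) = -7.479%, loss ≈ 4294 × 7.479/100 ≈ 321.
Year 1983: gap = -2.7 × (8.65 - 4.06) = -12.393%, loss ≈ 4294 × 12.393/100 ≈ 532.
Year 1984: gap = -2.7 × (8.58 - 4.06) = -12.204%, loss ≈ 4294 × 12.204/100 ≈ 524.
Total lost output = 270 + 321 + 532 + 524 = 1647 billion.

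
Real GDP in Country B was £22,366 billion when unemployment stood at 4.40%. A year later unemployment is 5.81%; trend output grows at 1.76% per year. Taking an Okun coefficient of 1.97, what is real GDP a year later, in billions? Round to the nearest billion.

£22,138 billion

Δu = 5.81 - 4.4 = 1.41 points.
Okun's law (growth form): g_Y = g_Y* - β × Δu = 1.76 - 1.97 × (1.41) = 1.76 - 2.7777 = -1.0177%.
Real GDP in the next year = 22366 × (1 - 1.0177/100) = 22366 × 0.989823 ≈ 22138 billion.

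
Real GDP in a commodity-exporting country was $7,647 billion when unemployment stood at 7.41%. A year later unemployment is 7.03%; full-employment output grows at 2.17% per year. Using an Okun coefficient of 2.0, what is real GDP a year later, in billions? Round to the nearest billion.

$7,871 billion

Δu = 7.03 - 7.41 = -0.38 points.
Okun's law (growth form): g_Y = g_Y* - β × Δu = 2.17 - 2.0 × (-0.38) = 2.17 + 0.76 = 2.93%.
Real GDP in the next year = 7647 × (1 + 2.93/100) = 7647 × 1.0293 ≈ 7871 billion.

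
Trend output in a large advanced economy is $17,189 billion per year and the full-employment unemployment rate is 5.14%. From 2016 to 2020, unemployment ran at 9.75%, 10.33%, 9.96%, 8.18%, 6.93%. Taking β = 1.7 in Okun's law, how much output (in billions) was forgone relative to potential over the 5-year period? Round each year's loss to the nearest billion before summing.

$5,683 billion

Year 2016: gap = -1.7 × (9.75 - 5.14) = -7.837%, loss ≈ 17189 × 7.837/100 ≈ 1347.
Year 2017: gap = -1.7 × (10.33 - 5.14) = -8.823%, loss ≈ 17189 × 8.823/100 ≈ 1517.
Year 2018: gap = -1.7 × (9.96 - 5.14) = -8.194%, loss ≈ 17189 × 8.194/100 ≈ 1408.
Year 2019: gap = -1.7 × (8.18 - 5.14) = -5.168%, loss ≈ 17189 × 5.168/100 ≈ 888.
Year 2020: gap = -1.7 × (6.93 - 5.14) = -3.043%, loss ≈ 17189 × 3.043/100 ≈ 523.
Total lost output = 1347 + 1517 + 1408 + 888 + 523 = 5683 billion.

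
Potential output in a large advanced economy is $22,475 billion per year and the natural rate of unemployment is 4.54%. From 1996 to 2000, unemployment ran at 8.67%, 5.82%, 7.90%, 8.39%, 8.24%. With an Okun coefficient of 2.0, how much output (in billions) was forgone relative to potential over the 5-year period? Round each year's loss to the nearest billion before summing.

Year 1996: gap = -2.0 × (8.67 - 4.54) = -8.26%, loss ≈ 22475 × 8.26/100 ≈ 1856.
Year 1997: gap = -2.0 × (5.82 - 4.54) = -2.56%, loss ≈ 22475 × 2.56/100 ≈ 575.
Year 1998: gap = -2.0 × (7.9 - 4.54) = -6.72%, loss ≈ 22475 × 6.72/100 ≈ 1510.
Year 1999: gap = -2.0 × (8.39 - 4.54) = -7.7%, loss ≈ 22475 × 7.7/100 ≈ 1731.
Year 2000: gap = -2.0 × (8.24 - 4.54) = -7.4%, loss ≈ 22475 × 7.4/100 ≈ 1663.
Total lost output = 1856 + 575 + 1510 + 1731 + 1663 = 7335 billion.

$7,335 billion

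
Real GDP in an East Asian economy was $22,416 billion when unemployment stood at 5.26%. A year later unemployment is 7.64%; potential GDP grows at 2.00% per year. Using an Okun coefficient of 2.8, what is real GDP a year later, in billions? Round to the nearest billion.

Δu = 7.64 - 5.26 = 2.38 points.
Okun's law (growth form): g_Y = g_Y* - β × Δu = 2.00 - 2.8 × (2.38) = 2 - 6.664 = -4.664%.
Real GDP in the next year = 22416 × (1 - 4.664/100) = 22416 × 0.95336 ≈ 21371 billion.

$21,371 billion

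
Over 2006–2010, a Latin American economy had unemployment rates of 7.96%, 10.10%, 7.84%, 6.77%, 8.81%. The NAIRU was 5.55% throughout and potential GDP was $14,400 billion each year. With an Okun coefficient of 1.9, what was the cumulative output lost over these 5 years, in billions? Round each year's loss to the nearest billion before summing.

$3,757 billion

Year 2006: gap = -1.9 × (7.96 - 5.55) = -4.579%, loss ≈ 14400 × 4.579/100 ≈ 659.
Year 2007: gap = -1.9 × (10.1 - 5.55) = -8.645%, loss ≈ 14400 × 8.645/100 ≈ 1245.
Year 2008: gap = -1.9 × (7.84 - 5.55) = -4.351%, loss ≈ 14400 × 4.351/100 ≈ 627.
Year 2009: gap = -1.9 × (6.77 - 5.55) = -2.318%, loss ≈ 14400 × 2.318/100 ≈ 334.
Year 2010: gap = -1.9 × (8.81 - 5.55) = -6.194%, loss ≈ 14400 × 6.194/100 ≈ 892.
Total lost output = 659 + 1245 + 627 + 334 + 892 = 3757 billion.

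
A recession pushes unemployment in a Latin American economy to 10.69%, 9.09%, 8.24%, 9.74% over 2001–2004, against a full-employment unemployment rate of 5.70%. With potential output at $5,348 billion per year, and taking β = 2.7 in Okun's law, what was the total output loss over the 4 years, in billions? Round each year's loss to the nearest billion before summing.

Year 2001: gap = -2.7 × (10.69 - 5.7) = -13.473%, loss ≈ 5348 × 13.473/100 ≈ 721.
Year 2002: gap = -2.7 × (9.09 - 5.7) = -9.153%, loss ≈ 5348 × 9.153/100 ≈ 490.
Year 2003: gap = -2.7 × (8.24 - 5.7) = -6.858%, loss ≈ 5348 × 6.858/100 ≈ 367.
Year 2004: gap = -2.7 × (9.74 - 5.7) = -10.908%, loss ≈ 5348 × 10.908/100 ≈ 583.
Total lost output = 721 + 490 + 367 + 583 = 2161 billion.

$2,161 billion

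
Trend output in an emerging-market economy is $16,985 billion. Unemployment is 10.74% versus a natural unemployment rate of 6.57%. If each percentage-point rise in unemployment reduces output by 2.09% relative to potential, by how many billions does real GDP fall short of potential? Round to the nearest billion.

Output gap = -2.09 × (10.74 - 6.57) = -2.09 × 4.17 = -8.7153%.
Actual GDP ≈ 16985 × 0.912847 ≈ 15505 billion, so the shortfall is 16985 - 15505 = 1480 billion.

$1,480 billion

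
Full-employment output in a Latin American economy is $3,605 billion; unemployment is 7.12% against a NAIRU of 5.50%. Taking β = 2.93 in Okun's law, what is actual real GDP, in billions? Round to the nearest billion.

Unemployment gap = 7.12 - 5.5 = 1.62 points, so the output gap is -2.93 × 1.62 = -4.7466%.
Actual GDP = 3605 × (1 - 4.7466/100) = 3605 × 0.952534 ≈ 3434 billion.

$3,434 billion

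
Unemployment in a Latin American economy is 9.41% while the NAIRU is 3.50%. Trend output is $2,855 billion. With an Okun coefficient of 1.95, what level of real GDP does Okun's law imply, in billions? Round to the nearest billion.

Unemployment gap = 9.41 - 3.5 = 5.91 points, so the output gap is -1.95 × 5.91 = -11.5245%.
Actual GDP = 2855 × (1 - 11.5245/100) = 2855 × 0.884755 ≈ 2526 billion.

$2,526 billion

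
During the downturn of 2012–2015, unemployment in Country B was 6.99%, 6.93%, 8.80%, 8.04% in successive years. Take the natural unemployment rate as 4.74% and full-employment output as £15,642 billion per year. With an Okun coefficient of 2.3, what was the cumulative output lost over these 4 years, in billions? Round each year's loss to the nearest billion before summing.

£4,245 billion

Year 2012: gap = -2.3 × (6.99 - 4.74) = -5.175%, loss ≈ 15642 × 5.175/100 ≈ 809.
Year 2013: gap = -2.3 × (6.93 - 4.74) = -5.037%, loss ≈ 15642 × 5.037/100 ≈ 788.
Year 2014: gap = -2.3 × (8.8 - 4.74) = -9.338%, loss ≈ 15642 × 9.338/100 ≈ 1461.
Year 2015: gap = -2.3 × (8.04 - 4.74) = -7.59%, loss ≈ 15642 × 7.59/100 ≈ 1187.
Total lost output = 809 + 788 + 1461 + 1187 = 4245 billion.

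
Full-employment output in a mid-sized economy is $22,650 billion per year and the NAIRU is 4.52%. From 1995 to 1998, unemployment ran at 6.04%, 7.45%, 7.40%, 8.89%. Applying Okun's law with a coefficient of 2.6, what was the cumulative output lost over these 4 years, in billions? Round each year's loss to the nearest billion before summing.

Year 1995: gap = -2.6 × (6.04 - 4.52) = -3.952%, loss ≈ 22650 × 3.952/100 ≈ 895.
Year 1996: gap = -2.6 × (7.45 - 4.52) = -7.618%, loss ≈ 22650 × 7.618/100 ≈ 1725.
Year 1997: gap = -2.6 × (7.4 - 4.52) = -7.488%, loss ≈ 22650 × 7.488/100 ≈ 1696.
Year 1998: gap = -2.6 × (8.89 - 4.52) = -11.362%, loss ≈ 22650 × 11.362/100 ≈ 2573.
Total lost output = 895 + 1725 + 1696 + 2573 = 6889 billion.

$6,889 billion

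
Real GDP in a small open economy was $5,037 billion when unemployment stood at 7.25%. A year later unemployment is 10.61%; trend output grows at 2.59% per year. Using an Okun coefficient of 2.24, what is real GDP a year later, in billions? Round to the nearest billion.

Δu = 10.61 - 7.25 = 3.36 points.
Okun's law (growth form): g_Y = g_Y* - β × Δu = 2.59 - 2.24 × (3.36) = 2.59 - 7.5264 = -4.9364%.
Real GDP in the next year = 5037 × (1 - 4.9364/100) = 5037 × 0.950636 ≈ 4788 billion.

$4,788 billion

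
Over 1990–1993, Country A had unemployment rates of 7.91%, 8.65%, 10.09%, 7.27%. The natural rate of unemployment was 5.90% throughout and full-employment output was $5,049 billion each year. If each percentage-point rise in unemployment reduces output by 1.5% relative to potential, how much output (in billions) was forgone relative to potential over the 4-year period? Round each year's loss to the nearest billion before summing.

$781 billion

Year 1990: gap = -1.5 × (7.91 - 5.9) = -3.015%, loss ≈ 5049 × 3.015/100 ≈ 152.
Year 1991: gap = -1.5 × (8.65 - 5.9) = -4.125%, loss ≈ 5049 × 4.125/100 ≈ 208.
Year 1992: gap = -1.5 × (10.09 - 5.9) = -6.285%, loss ≈ 5049 × 6.285/100 ≈ 317.
Year 1993: gap = -1.5 × (7.27 - 5.9) = -2.055%, loss ≈ 5049 × 2.055/100 ≈ 104.
Total lost output = 152 + 208 + 317 + 104 = 781 billion.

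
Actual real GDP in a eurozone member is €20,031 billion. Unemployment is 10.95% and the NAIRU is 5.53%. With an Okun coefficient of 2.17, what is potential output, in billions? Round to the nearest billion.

€22,701 billion

Unemployment gap = 10.95 - 5.53 = 5.42 points, so output gap = -2.17 × 5.42 = -11.7614%.
Since Y = Y* × (1 + gap/100), Y* = 20031/0.882386 ≈ 22701 billion.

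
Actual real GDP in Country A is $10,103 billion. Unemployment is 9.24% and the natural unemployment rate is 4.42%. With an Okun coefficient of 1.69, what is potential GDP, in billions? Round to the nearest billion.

Unemployment gap = 9.24 - 4.42 = 4.82 points, so output gap = -1.69 × 4.82 = -8.1458%.
Since Y = Y* × (1 + gap/100), Y* = 10103/0.918542 ≈ 10999 billion.

$10,999 billion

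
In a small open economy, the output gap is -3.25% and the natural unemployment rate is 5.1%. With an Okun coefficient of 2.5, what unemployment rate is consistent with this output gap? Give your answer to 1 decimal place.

6.4%

From Okun's law, u - u* = -(output gap)/β = -(-3.25)/2.5 = 1.3 points.
So u = 5.1 + 1.3 = 6.4%.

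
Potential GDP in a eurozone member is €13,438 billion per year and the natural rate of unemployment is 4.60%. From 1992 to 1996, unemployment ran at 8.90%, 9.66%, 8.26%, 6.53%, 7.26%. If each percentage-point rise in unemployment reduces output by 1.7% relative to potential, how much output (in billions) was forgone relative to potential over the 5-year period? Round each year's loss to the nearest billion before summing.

€4,023 billion

Year 1992: gap = -1.7 × (8.9 - 4.6) = -7.31%, loss ≈ 13438 × 7.31/100 ≈ 982.
Year 1993: gap = -1.7 × (9.66 - 4.6) = -8.602%, loss ≈ 13438 × 8.602/100 ≈ 1156.
Year 1994: gap = -1.7 × (8.26 - 4.6) = -6.222%, loss ≈ 13438 × 6.222/100 ≈ 836.
Year 1995: gap = -1.7 × (6.53 - 4.6) = -3.281%, loss ≈ 13438 × 3.281/100 ≈ 441.
Year 1996: gap = -1.7 × (7.26 - 4.6) = -4.522%, loss ≈ 13438 × 4.522/100 ≈ 608.
Total lost output = 982 + 1156 + 836 + 441 + 608 = 4023 billion.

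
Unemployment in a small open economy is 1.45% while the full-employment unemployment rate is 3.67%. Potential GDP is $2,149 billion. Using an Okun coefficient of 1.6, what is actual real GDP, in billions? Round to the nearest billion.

$2,225 billion

Unemployment gap = 1.45 - 3.67 = -2.22 points, so the output gap is -1.6 × (-2.22) = 3.552%.
Actual GDP = 2149 × (1 + 3.552/100) = 2149 × 1.03552 ≈ 2225 billion.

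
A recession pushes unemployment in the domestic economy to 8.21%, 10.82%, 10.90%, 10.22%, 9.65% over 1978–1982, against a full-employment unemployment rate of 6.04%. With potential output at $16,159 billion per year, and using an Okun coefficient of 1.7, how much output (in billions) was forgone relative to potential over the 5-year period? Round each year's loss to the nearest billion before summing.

$5,384 billion

Year 1978: gap = -1.7 × (8.21 - 6.04) = -3.689%, loss ≈ 16159 × 3.689/100 ≈ 596.
Year 1979: gap = -1.7 × (10.82 - 6.04) = -8.126%, loss ≈ 16159 × 8.126/100 ≈ 1313.
Year 1980: gap = -1.7 × (10.9 - 6.04) = -8.262%, loss ≈ 16159 × 8.262/100 ≈ 1335.
Year 1981: gap = -1.7 × (10.22 - 6.04) = -7.106%, loss ≈ 16159 × 7.106/100 ≈ 1148.
Year 1982: gap = -1.7 × (9.65 - 6.04) = -6.137%, loss ≈ 16159 × 6.137/100 ≈ 992.
Total lost output = 596 + 1313 + 1335 + 1148 + 992 = 5384 billion.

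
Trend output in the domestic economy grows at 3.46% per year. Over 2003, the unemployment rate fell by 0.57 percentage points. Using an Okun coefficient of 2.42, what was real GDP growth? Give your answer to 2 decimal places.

4.84%

Growth-rate Okun's law: g_Y = g_Y* - β × Δu.
g_Y = 3.46 - 2.42 × (-0.57) = 3.46 + 1.3794 = 4.8394%, i.e. 4.84% to 2 d.p.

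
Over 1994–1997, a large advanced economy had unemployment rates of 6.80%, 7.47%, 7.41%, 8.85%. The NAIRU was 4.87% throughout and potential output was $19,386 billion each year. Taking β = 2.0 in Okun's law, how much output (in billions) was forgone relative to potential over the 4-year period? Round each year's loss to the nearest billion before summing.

$4,284 billion

Year 1994: gap = -2.0 × (6.8 - 4.87) = -3.86%, loss ≈ 19386 × 3.86/100 ≈ 748.
Year 1995: gap = -2.0 × (7.47 - 4.87) = -5.2%, loss ≈ 19386 × 5.2/100 ≈ 1008.
Year 1996: gap = -2.0 × (7.41 - 4.87) = -5.08%, loss ≈ 19386 × 5.08/100 ≈ 985.
Year 1997: gap = -2.0 × (8.85 - 4.87) = -7.96%, loss ≈ 19386 × 7.96/100 ≈ 1543.
Total lost output = 748 + 1008 + 985 + 1543 = 4284 billion.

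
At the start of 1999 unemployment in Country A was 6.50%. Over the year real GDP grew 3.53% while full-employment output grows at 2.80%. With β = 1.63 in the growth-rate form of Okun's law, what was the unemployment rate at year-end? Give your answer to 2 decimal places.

6.05%

Growth-rate Okun's law: g_Y = g_Y* - β × Δu, so Δu = (g_Y* - g_Y)/β.
Δu = (2.8 - 3.53)/1.63 = -0.73/1.63 = -0.45 percentage points.
Year-end unemployment = 6.5 - 0.45 = 6.05%.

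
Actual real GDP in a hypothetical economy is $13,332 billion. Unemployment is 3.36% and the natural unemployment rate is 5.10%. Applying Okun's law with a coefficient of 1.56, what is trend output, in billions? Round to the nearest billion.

$12,980 billion

Unemployment gap = 3.36 - 5.1 = -1.74 points, so output gap = -1.56 × (-1.74) = 2.7144%.
Since Y = Y* × (1 + gap/100), Y* = 13332/1.027144 ≈ 12980 billion.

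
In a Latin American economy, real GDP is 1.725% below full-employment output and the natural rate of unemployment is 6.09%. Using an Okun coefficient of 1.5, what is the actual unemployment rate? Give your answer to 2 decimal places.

From Okun's law, u - u* = -(output gap)/β = -(-1.725)/1.5 = 1.15 points.
So u = 6.09 + 1.15 = 7.24%.

7.24%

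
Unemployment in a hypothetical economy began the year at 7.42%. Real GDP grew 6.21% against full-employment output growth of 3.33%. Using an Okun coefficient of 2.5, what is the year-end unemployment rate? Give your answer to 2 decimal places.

Growth-rate Okun's law: g_Y = g_Y* - β × Δu, so Δu = (g_Y* - g_Y)/β.
Δu = (3.33 - 6.21)/2.5 = -2.88/2.5 = -1.15 percentage points.
Year-end unemployment = 7.42 - 1.15 = 6.27%.

6.27%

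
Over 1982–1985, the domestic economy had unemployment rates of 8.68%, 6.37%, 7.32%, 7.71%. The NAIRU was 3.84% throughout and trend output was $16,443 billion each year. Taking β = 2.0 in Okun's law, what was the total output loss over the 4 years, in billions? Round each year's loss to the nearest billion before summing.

$4,841 billion

Year 1982: gap = -2.0 × (8.68 - 3.84) = -9.68%, loss ≈ 16443 × 9.68/100 ≈ 1592.
Year 1983: gap = -2.0 × (6.37 - 3.84) = -5.06%, loss ≈ 16443 × 5.06/100 ≈ 832.
Year 1984: gap = -2.0 × (7.32 - 3.84) = -6.96%, loss ≈ 16443 × 6.96/100 ≈ 1144.
Year 1985: gap = -2.0 × (7.71 - 3.84) = -7.74%, loss ≈ 16443 × 7.74/100 ≈ 1273.
Total lost output = 1592 + 832 + 1144 + 1273 = 4841 billion.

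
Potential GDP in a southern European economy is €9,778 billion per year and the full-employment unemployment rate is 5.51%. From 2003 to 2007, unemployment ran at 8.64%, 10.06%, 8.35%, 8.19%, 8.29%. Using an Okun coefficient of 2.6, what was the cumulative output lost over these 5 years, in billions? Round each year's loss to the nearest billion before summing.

€4,063 billion

Year 2003: gap = -2.6 × (8.64 - 5.51) = -8.138%, loss ≈ 9778 × 8.138/100 ≈ 796.
Year 2004: gap = -2.6 × (10.06 - 5.51) = -11.83%, loss ≈ 9778 × 11.83/100 ≈ 1157.
Year 2005: gap = -2.6 × (8.35 - 5.51) = -7.384%, loss ≈ 9778 × 7.384/100 ≈ 722.
Year 2006: gap = -2.6 × (8.19 - 5.51) = -6.968%, loss ≈ 9778 × 6.968/100 ≈ 681.
Year 2007: gap = -2.6 × (8.29 - 5.51) = -7.228%, loss ≈ 9778 × 7.228/100 ≈ 707.
Total lost output = 796 + 1157 + 722 + 681 + 707 = 4063 billion.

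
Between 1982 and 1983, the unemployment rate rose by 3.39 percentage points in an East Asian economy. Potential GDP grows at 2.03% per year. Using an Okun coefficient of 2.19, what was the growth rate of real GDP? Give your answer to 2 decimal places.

Growth-rate Okun's law: g_Y = g_Y* - β × Δu.
g_Y = 2.03 - 2.19 × (3.39) = 2.03 - 7.4241 = -5.3941%, i.e. -5.39% to 2 d.p.

-5.39%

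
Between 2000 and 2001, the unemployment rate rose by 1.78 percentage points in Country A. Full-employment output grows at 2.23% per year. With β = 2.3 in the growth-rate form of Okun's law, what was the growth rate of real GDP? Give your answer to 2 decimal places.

-1.86%

Growth-rate Okun's law: g_Y = g_Y* - β × Δu.
g_Y = 2.23 - 2.3 × (1.78) = 2.23 - 4.094 = -1.864%, i.e. -1.86% to 2 d.p.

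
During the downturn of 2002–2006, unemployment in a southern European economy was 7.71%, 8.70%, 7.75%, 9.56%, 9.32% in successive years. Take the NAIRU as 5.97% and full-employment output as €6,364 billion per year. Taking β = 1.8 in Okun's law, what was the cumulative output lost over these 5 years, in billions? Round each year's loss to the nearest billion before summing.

€1,511 billion

Year 2002: gap = -1.8 × (7.71 - 5.97) = -3.132%, loss ≈ 6364 × 3.132/100 ≈ 199.
Year 2003: gap = -1.8 × (8.7 - 5.97) = -4.914%, loss ≈ 6364 × 4.914/100 ≈ 313.
Year 2004: gap = -1.8 × (7.75 - 5.97) = -3.204%, loss ≈ 6364 × 3.204/100 ≈ 204.
Year 2005: gap = -1.8 × (9.56 - 5.97) = -6.462%, loss ≈ 6364 × 6.462/100 ≈ 411.
Year 2006: gap = -1.8 × (9.32 - 5.97) = -6.03%, loss ≈ 6364 × 6.03/100 ≈ 384.
Total lost output = 199 + 313 + 204 + 411 + 384 = 1511 billion.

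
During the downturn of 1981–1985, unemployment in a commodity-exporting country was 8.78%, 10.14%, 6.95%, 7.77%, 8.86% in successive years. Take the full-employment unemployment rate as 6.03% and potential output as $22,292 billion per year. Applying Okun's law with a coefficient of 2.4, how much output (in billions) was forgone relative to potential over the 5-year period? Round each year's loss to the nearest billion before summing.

$6,607 billion

Year 1981: gap = -2.4 × (8.78 - 6.03) = -6.6%, loss ≈ 22292 × 6.6/100 ≈ 1471.
Year 1982: gap = -2.4 × (10.14 - 6.03) = -9.864%, loss ≈ 22292 × 9.864/100 ≈ 2199.
Year 1983: gap = -2.4 × (6.95 - 6.03) = -2.208%, loss ≈ 22292 × 2.208/100 ≈ 492.
Year 1984: gap = -2.4 × (7.77 - 6.03) = -4.176%, loss ≈ 22292 × 4.176/100 ≈ 931.
Year 1985: gap = -2.4 × (8.86 - 6.03) = -6.792%, loss ≈ 22292 × 6.792/100 ≈ 1514.
Total lost output = 1471 + 2199 + 492 + 931 + 1514 = 6607 billion.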